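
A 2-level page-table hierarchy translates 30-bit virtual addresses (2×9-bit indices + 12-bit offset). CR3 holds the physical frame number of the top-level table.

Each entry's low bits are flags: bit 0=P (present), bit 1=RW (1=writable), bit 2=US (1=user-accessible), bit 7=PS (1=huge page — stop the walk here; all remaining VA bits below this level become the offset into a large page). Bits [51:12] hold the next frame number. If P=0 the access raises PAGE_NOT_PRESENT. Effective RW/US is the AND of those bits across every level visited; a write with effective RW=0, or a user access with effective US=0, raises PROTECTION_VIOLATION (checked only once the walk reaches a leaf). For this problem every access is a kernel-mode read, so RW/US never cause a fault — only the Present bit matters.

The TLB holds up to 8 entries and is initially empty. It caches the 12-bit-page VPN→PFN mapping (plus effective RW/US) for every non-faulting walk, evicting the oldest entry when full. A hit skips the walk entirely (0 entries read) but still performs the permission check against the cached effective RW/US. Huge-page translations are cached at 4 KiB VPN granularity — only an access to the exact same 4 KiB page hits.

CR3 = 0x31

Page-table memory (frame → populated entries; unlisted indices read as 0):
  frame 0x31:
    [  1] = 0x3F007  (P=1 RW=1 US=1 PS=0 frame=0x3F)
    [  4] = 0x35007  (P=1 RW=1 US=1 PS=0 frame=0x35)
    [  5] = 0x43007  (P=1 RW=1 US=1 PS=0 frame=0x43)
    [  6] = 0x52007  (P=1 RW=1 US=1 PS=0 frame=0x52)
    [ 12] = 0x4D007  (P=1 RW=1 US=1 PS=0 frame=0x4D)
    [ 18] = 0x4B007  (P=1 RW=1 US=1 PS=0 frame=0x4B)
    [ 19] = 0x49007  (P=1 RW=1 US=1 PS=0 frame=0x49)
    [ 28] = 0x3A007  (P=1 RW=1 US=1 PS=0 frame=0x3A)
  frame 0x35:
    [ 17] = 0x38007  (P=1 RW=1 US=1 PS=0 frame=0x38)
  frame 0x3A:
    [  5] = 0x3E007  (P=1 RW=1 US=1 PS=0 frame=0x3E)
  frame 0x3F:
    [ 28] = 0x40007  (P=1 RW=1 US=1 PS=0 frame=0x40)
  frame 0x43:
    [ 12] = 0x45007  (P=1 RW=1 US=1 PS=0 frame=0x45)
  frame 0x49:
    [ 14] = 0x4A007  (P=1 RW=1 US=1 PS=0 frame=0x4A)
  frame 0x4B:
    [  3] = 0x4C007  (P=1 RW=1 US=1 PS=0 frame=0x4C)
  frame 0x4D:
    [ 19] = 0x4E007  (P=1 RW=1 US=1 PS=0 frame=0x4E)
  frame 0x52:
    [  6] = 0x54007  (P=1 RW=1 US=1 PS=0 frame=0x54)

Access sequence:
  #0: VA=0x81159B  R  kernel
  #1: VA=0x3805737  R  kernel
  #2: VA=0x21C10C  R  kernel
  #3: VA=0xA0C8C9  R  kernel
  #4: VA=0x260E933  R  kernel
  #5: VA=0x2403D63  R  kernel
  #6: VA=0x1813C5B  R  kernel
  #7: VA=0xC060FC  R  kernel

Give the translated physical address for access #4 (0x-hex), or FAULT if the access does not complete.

Trace:
#0 VA=0x81159B (r,kernel):
  L0: frame=0x31 idx=4 entry=0x35007 [P=1 RW=1 US=1 PS=0]
  L1: frame=0x35 idx=17 entry=0x38007 [P=1 RW=1 US=1 PS=0]
  → PA=0x3859B  (2 entries read)
#1 VA=0x3805737 (r,kernel):
  L0: frame=0x31 idx=28 entry=0x3A007 [P=1 RW=1 US=1 PS=0]
  L1: frame=0x3A idx=5 entry=0x3E007 [P=1 RW=1 US=1 PS=0]
  → PA=0x3E737  (2 entries read)
#2 VA=0x21C10C (r,kernel):
  L0: frame=0x31 idx=1 entry=0x3F007 [P=1 RW=1 US=1 PS=0]
  L1: frame=0x3F idx=28 entry=0x40007 [P=1 RW=1 US=1 PS=0]
  → PA=0x4010C  (2 entries read)
#3 VA=0xA0C8C9 (r,kernel):
  L0: frame=0x31 idx=5 entry=0x43007 [P=1 RW=1 US=1 PS=0]
  L1: frame=0x43 idx=12 entry=0x45007 [P=1 RW=1 US=1 PS=0]
  → PA=0x458C9  (2 entries read)
#4 VA=0x260E933 (r,kernel):
  L0: frame=0x31 idx=19 entry=0x49007 [P=1 RW=1 US=1 PS=0]
  L1: frame=0x49 idx=14 entry=0x4A007 [P=1 RW=1 US=1 PS=0]
  → PA=0x4A933  (2 entries read)
#5 VA=0x2403D63 (r,kernel):
  L0: frame=0x31 idx=18 entry=0x4B007 [P=1 RW=1 US=1 PS=0]
  L1: frame=0x4B idx=3 entry=0x4C007 [P=1 RW=1 US=1 PS=0]
  → PA=0x4CD63  (2 entries read)
#6 VA=0x1813C5B (r,kernel):
  L0: frame=0x31 idx=12 entry=0x4D007 [P=1 RW=1 US=1 PS=0]
  L1: frame=0x4D idx=19 entry=0x4E007 [P=1 RW=1 US=1 PS=0]
  → PA=0x4EC5B  (2 entries read)
#7 VA=0xC060FC (r,kernel):
  L0: frame=0x31 idx=6 entry=0x52007 [P=1 RW=1 US=1 PS=0]
  L1: frame=0x52 idx=6 entry=0x54007 [P=1 RW=1 US=1 PS=0]
  → PA=0x540FC  (2 entries read)

Access #4 PA: 0x4A933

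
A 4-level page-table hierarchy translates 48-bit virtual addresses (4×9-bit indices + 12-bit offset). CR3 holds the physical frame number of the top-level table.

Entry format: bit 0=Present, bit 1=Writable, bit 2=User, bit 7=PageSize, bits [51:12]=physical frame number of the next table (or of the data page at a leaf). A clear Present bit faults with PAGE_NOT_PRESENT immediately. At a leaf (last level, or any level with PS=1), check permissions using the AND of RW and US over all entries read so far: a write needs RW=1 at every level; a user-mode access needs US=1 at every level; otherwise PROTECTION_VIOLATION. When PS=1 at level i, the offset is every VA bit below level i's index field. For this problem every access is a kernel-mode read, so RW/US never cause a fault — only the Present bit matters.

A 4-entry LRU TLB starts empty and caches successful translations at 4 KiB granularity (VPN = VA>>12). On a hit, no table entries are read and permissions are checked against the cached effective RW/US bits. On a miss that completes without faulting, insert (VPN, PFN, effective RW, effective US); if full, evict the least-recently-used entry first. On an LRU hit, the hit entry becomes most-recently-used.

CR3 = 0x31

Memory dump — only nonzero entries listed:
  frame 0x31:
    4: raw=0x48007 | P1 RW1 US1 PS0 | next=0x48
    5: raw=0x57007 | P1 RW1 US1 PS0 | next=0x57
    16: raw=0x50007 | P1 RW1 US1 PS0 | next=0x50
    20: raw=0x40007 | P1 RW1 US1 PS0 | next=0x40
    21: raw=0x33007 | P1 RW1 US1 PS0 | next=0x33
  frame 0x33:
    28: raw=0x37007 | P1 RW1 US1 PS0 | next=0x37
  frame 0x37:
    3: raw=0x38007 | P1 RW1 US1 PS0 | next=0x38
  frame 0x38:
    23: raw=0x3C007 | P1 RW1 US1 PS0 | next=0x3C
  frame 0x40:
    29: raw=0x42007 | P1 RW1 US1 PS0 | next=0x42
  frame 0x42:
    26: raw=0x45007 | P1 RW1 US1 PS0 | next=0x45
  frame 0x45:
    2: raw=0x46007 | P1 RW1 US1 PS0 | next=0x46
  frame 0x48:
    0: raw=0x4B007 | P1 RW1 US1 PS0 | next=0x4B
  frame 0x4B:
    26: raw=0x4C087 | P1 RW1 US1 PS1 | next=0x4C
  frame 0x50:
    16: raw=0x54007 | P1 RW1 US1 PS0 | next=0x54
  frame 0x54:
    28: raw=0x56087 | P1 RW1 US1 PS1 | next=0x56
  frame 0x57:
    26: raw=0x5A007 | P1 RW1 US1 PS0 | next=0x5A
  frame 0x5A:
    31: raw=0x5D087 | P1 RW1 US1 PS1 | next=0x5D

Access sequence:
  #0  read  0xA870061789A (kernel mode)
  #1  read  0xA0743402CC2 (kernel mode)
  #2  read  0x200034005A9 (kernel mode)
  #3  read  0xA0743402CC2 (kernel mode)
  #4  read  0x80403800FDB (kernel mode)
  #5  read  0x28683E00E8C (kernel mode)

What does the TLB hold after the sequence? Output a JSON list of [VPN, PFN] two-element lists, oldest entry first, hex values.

Trace:
#0 VA=0xA870061789A (r,kernel):
  [0] read 0x31 idx=21: raw=0x33007 flags P=1 W=1 U=1 S=0
  [1] read 0x33 idx=28: raw=0x37007 flags P=1 W=1 U=1 S=0
  [2] read 0x37 idx=3: raw=0x38007 flags P=1 W=1 U=1 S=0
  [3] read 0x38 idx=23: raw=0x3C007 flags P=1 W=1 U=1 S=0
  → PA=0x3C89A  (4 entries read)
#1 VA=0xA0743402CC2 (r,kernel):
  [0] read 0x31 idx=20: raw=0x40007 flags P=1 W=1 U=1 S=0
  [1] read 0x40 idx=29: raw=0x42007 flags P=1 W=1 U=1 S=0
  [2] read 0x42 idx=26: raw=0x45007 flags P=1 W=1 U=1 S=0
  [3] read 0x45 idx=2: raw=0x46007 flags P=1 W=1 U=1 S=0
  → PA=0x46CC2  (4 entries read)
#2 VA=0x200034005A9 (r,kernel):
  [0] read 0x31 idx=4: raw=0x48007 flags P=1 W=1 U=1 S=0
  [1] read 0x48 idx=0: raw=0x4B007 flags P=1 W=1 U=1 S=0
  [2] read 0x4B idx=26: raw=0x4C087 flags P=1 W=1 U=1 S=1
  → PA=0x4C5A9 (huge @L2)  (3 entries read)
#3 VA=0xA0743402CC2 (r,kernel):
  TLB hit vpn=0xA0743402 → PA=0x46CC2
#4 VA=0x80403800FDB (r,kernel):
  [0] read 0x31 idx=16: raw=0x50007 flags P=1 W=1 U=1 S=0
  [1] read 0x50 idx=16: raw=0x54007 flags P=1 W=1 U=1 S=0
  [2] read 0x54 idx=28: raw=0x56087 flags P=1 W=1 U=1 S=1
  → PA=0x56FDB (huge @L2)  (3 entries read)
#5 VA=0x28683E00E8C (r,kernel):
  [0] read 0x31 idx=5: raw=0x57007 flags P=1 W=1 U=1 S=0
  [1] read 0x57 idx=26: raw=0x5A007 flags P=1 W=1 U=1 S=0
  [2] read 0x5A idx=31: raw=0x5D087 flags P=1 W=1 U=1 S=1
  → PA=0x5DE8C (huge @L2)  (3 entries read)

TLB: [["0x20003400", "0x4C"], ["0xA0743402", "0x46"], ["0x80403800", "0x56"], ["0x28683E00", "0x5D"]]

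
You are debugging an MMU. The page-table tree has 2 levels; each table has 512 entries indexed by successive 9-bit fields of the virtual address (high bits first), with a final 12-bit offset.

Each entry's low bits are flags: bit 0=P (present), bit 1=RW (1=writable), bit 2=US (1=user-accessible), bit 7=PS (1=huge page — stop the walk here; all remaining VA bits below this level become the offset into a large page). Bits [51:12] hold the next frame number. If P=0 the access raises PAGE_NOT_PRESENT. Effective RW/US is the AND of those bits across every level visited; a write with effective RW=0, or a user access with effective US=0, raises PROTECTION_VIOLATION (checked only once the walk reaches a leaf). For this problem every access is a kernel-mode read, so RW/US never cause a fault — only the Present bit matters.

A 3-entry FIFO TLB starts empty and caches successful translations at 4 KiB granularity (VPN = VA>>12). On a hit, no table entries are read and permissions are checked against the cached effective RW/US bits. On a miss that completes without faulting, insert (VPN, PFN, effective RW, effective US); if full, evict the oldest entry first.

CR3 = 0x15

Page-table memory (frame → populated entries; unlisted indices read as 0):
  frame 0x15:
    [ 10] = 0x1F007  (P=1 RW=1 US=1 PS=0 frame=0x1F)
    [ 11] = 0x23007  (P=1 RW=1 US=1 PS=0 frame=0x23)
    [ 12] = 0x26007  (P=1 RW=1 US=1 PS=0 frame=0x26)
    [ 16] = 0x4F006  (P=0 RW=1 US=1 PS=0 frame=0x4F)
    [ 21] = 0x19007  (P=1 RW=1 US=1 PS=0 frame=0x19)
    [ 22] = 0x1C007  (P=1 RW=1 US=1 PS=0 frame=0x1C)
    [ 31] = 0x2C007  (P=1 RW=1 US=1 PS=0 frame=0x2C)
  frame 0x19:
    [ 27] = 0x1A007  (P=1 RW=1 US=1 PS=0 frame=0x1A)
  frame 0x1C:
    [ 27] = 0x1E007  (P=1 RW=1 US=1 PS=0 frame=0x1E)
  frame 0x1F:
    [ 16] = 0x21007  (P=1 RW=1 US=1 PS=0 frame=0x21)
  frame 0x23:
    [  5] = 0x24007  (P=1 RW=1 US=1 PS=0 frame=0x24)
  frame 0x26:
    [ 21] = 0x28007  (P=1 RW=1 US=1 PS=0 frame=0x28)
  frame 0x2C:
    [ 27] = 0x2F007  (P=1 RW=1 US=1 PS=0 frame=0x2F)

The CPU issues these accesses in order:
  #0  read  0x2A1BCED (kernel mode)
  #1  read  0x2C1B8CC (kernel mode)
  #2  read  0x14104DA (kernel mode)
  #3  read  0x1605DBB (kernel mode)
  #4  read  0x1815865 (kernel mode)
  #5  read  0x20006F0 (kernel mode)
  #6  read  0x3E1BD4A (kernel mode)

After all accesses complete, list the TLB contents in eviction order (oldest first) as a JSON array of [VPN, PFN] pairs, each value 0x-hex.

Per-access translation:
#0 VA=0x2A1BCED (r,kernel):
  [0] read 0x15 idx=21: raw=0x19007 flags P=1 W=1 U=1 S=0
  [1] read 0x19 idx=27: raw=0x1A007 flags P=1 W=1 U=1 S=0
  ⇒ phys 0x1ACED  [2 reads]
#1 VA=0x2C1B8CC (r,kernel):
  [0] read 0x15 idx=22: raw=0x1C007 flags P=1 W=1 U=1 S=0
  [1] read 0x1C idx=27: raw=0x1E007 flags P=1 W=1 U=1 S=0
  ⇒ phys 0x1E8CC  [2 reads]
#2 VA=0x14104DA (r,kernel):
  [0] read 0x15 idx=10: raw=0x1F007 flags P=1 W=1 U=1 S=0
  [1] read 0x1F idx=16: raw=0x21007 flags P=1 W=1 U=1 S=0
  ⇒ phys 0x214DA  [2 reads]
#3 VA=0x1605DBB (r,kernel):
  [0] read 0x15 idx=11: raw=0x23007 flags P=1 W=1 U=1 S=0
  [1] read 0x23 idx=5: raw=0x24007 flags P=1 W=1 U=1 S=0
  ⇒ phys 0x24DBB  [2 reads]
#4 VA=0x1815865 (r,kernel):
  [0] read 0x15 idx=12: raw=0x26007 flags P=1 W=1 U=1 S=0
  [1] read 0x26 idx=21: raw=0x28007 flags P=1 W=1 U=1 S=0
  ⇒ phys 0x28865  [2 reads]
#5 VA=0x20006F0 (r,kernel):
  [0] read 0x15 idx=16: raw=0x4F006 flags P=0 W=1 U=1 S=0
  → PAGE_NOT_PRESENT  (1 entries read)
#6 VA=0x3E1BD4A (r,kernel):
  [0] read 0x15 idx=31: raw=0x2C007 flags P=1 W=1 U=1 S=0
  [1] read 0x2C idx=27: raw=0x2F007 flags P=1 W=1 U=1 S=0
  ⇒ phys 0x2FD4A  [2 reads]

TLB: [["0x1605", "0x24"], ["0x1815", "0x28"], ["0x3E1B", "0x2F"]]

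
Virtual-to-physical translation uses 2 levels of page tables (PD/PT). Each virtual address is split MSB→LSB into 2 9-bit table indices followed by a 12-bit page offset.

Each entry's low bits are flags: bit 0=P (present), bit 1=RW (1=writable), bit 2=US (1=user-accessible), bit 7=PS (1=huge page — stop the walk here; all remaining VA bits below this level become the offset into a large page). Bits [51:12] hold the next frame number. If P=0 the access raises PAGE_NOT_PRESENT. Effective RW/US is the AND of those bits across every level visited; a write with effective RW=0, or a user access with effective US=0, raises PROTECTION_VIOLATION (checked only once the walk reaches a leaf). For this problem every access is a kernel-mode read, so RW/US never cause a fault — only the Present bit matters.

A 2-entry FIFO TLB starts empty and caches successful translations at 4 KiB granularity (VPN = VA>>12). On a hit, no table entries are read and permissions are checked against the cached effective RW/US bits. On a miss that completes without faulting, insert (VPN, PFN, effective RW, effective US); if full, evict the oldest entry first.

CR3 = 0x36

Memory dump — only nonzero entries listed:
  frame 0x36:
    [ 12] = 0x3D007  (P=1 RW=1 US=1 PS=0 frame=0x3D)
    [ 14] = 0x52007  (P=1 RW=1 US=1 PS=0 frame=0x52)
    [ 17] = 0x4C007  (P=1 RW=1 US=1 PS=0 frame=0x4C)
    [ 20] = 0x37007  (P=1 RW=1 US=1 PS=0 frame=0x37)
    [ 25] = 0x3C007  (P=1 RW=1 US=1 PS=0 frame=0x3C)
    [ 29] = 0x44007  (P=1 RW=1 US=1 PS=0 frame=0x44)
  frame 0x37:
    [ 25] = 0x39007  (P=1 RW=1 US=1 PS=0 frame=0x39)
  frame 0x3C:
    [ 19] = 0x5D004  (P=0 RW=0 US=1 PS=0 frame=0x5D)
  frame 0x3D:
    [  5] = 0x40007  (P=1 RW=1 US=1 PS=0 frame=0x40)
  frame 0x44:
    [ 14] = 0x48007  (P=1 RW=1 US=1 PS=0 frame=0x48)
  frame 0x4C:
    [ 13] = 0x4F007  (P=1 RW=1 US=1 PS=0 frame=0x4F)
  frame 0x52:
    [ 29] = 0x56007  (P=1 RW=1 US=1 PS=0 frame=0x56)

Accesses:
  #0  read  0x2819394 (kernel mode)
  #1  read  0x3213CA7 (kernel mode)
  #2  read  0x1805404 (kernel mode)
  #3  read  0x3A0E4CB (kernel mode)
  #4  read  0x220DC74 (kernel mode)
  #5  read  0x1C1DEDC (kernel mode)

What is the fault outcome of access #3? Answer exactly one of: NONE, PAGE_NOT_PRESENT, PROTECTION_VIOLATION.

Walk each access:
#0 VA=0x2819394 (r,kernel):
  [0] read 0x36 idx=20: raw=0x37007 flags P=1 W=1 U=1 S=0
  [1] read 0x37 idx=25: raw=0x39007 flags P=1 W=1 U=1 S=0
  ⇒ phys 0x39394  [2 reads]
#1 VA=0x3213CA7 (r,kernel):
  [0] read 0x36 idx=25: raw=0x3C007 flags P=1 W=1 U=1 S=0
  [1] read 0x3C idx=19: raw=0x5D004 flags P=0 W=0 U=1 S=0
  → PAGE_NOT_PRESENT  (2 entries read)
#2 VA=0x1805404 (r,kernel):
  [0] read 0x36 idx=12: raw=0x3D007 flags P=1 W=1 U=1 S=0
  [1] read 0x3D idx=5: raw=0x40007 flags P=1 W=1 U=1 S=0
  ⇒ phys 0x40404  [2 reads]
#3 VA=0x3A0E4CB (r,kernel):
  [0] read 0x36 idx=29: raw=0x44007 flags P=1 W=1 U=1 S=0
  [1] read 0x44 idx=14: raw=0x48007 flags P=1 W=1 U=1 S=0
  ⇒ phys 0x484CB  [2 reads]
#4 VA=0x220DC74 (r,kernel):
  [0] read 0x36 idx=17: raw=0x4C007 flags P=1 W=1 U=1 S=0
  [1] read 0x4C idx=13: raw=0x4F007 flags P=1 W=1 U=1 S=0
  ⇒ phys 0x4FC74  [2 reads]
#5 VA=0x1C1DEDC (r,kernel):
  [0] read 0x36 idx=14: raw=0x52007 flags P=1 W=1 U=1 S=0
  [1] read 0x52 idx=29: raw=0x56007 flags P=1 W=1 U=1 S=0
  ⇒ phys 0x56EDC  [2 reads]

Access #3 fault: NONE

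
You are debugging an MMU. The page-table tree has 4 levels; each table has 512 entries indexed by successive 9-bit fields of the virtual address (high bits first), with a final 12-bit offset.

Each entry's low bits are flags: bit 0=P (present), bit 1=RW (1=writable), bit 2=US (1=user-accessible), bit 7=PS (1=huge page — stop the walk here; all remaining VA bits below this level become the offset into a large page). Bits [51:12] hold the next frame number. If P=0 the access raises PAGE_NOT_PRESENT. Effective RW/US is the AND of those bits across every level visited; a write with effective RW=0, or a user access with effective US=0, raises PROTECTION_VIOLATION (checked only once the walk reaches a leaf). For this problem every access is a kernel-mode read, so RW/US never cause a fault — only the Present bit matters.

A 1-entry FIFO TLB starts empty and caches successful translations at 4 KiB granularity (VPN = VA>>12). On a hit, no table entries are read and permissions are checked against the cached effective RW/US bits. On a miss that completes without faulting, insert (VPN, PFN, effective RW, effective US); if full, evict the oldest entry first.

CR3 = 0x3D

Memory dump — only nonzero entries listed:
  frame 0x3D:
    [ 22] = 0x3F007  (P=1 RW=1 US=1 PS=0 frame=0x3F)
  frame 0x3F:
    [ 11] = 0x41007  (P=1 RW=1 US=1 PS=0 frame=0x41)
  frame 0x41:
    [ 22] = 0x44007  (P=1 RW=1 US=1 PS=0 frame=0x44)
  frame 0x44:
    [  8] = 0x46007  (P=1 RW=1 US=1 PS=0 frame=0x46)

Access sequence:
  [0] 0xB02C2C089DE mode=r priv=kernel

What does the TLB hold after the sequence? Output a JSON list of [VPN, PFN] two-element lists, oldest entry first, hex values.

Trace:
#0 VA=0xB02C2C089DE (r,kernel):
  L0: frame=0x3D idx=22 entry=0x3F007 [P=1 RW=1 US=1 PS=0]
  L1: frame=0x3F idx=11 entry=0x41007 [P=1 RW=1 US=1 PS=0]
  L2: frame=0x41 idx=22 entry=0x44007 [P=1 RW=1 US=1 PS=0]
  L3: frame=0x44 idx=8 entry=0x46007 [P=1 RW=1 US=1 PS=0]
  ⇒ phys 0x469DE  [4 reads]

TLB: [["0xB02C2C08", "0x46"]]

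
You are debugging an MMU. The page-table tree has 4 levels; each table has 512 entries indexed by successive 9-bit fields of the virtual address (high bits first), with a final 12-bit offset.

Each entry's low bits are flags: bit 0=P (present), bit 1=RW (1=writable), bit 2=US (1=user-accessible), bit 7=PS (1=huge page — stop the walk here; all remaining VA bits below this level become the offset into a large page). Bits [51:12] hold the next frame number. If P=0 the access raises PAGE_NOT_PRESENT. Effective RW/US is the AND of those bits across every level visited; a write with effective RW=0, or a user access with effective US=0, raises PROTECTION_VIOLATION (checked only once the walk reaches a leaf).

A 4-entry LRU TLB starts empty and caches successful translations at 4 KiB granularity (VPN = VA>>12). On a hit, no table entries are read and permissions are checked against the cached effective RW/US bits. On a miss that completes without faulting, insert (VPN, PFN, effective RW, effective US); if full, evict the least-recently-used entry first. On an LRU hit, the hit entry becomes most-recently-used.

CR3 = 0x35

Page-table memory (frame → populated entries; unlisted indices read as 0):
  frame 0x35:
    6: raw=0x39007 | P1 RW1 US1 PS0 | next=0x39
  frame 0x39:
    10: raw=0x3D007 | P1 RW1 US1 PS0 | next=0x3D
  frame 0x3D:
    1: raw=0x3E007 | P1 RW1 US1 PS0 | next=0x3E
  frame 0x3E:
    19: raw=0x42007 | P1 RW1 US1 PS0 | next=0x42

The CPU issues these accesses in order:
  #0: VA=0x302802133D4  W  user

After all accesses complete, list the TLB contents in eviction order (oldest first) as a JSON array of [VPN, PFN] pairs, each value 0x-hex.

Per-access translation:
#0 VA=0x302802133D4 (w,user):
  lvl0: tbl 0x35, slot 6 ⇒ 0x39007 (P1/RW1/US1/PS0)
  lvl1: tbl 0x39, slot 10 ⇒ 0x3D007 (P1/RW1/US1/PS0)
  lvl2: tbl 0x3D, slot 1 ⇒ 0x3E007 (P1/RW1/US1/PS0)
  lvl3: tbl 0x3E, slot 19 ⇒ 0x42007 (P1/RW1/US1/PS0)
  → PA=0x423D4  (4 entries read)

TLB: [["0x30280213", "0x42"]]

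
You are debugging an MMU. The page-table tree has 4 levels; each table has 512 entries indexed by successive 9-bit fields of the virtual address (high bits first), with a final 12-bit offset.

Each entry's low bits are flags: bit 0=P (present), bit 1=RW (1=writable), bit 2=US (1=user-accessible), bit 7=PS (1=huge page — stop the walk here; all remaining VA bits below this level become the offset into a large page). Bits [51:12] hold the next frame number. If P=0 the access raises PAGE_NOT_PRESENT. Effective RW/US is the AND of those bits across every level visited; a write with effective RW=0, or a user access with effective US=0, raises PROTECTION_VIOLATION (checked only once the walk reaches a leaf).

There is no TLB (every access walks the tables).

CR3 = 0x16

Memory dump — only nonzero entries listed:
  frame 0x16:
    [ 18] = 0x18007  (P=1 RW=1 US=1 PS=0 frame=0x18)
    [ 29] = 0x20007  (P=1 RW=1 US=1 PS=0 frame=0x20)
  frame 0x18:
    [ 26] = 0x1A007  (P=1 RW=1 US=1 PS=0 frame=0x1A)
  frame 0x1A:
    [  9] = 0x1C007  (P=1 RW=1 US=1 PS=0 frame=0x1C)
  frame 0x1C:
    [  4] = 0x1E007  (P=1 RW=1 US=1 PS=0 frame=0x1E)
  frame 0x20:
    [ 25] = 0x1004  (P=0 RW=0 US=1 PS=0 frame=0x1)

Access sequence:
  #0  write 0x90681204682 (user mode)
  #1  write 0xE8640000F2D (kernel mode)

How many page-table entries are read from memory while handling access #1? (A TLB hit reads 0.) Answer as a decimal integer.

Walk each access:
#0 VA=0x90681204682 (w,user):
  lvl0: tbl 0x16, slot 18 ⇒ 0x18007 (P1/RW1/US1/PS0)
  lvl1: tbl 0x18, slot 26 ⇒ 0x1A007 (P1/RW1/US1/PS0)
  lvl2: tbl 0x1A, slot 9 ⇒ 0x1C007 (P1/RW1/US1/PS0)
  lvl3: tbl 0x1C, slot 4 ⇒ 0x1E007 (P1/RW1/US1/PS0)
  ✓ 0x1E682  — 4 lookups
#1 VA=0xE8640000F2D (w,kernel):
  lvl0: tbl 0x16, slot 29 ⇒ 0x20007 (P1/RW1/US1/PS0)
  lvl1: tbl 0x20, slot 25 ⇒ 0x1004 (P0/RW0/US1/PS0)
  ⇒ fault: PAGE_NOT_PRESENT  — 2 lookups

Entries read for #1: 2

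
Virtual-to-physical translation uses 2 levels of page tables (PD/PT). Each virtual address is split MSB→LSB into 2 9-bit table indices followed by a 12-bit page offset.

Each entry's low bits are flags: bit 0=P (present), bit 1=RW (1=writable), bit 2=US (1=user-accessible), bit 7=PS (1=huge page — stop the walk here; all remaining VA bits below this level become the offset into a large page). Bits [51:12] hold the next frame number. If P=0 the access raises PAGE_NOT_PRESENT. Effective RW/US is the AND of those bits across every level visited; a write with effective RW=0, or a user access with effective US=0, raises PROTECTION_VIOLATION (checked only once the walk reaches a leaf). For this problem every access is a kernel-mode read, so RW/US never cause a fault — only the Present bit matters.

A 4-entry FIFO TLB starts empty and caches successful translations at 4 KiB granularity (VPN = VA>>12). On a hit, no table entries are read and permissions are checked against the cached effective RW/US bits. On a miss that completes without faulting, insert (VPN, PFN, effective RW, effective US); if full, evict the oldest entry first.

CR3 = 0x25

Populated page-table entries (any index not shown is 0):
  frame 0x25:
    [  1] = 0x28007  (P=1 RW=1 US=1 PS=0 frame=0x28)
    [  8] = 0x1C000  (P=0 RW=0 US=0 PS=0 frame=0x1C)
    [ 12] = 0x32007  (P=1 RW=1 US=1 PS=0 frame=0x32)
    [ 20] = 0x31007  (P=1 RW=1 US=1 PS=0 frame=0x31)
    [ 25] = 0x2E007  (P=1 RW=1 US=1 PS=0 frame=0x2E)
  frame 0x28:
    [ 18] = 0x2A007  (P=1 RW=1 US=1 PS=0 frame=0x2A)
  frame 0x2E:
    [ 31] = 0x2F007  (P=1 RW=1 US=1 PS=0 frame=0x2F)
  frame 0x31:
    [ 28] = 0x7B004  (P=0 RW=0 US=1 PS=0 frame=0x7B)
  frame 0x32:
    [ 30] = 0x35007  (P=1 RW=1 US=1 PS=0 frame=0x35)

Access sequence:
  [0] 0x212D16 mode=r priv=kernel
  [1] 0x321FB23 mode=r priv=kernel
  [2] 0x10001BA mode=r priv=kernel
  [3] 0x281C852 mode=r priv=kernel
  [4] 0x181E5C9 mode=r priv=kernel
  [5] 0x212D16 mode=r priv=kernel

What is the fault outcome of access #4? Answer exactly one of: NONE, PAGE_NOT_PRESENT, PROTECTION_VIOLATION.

Walk each access:
#0 VA=0x212D16 (r,kernel):
  L0 @0x25[1] → 0x28007  P=1,RW=1,US=1,PS=0
  L1 @0x28[18] → 0x2A007  P=1,RW=1,US=1,PS=0
  → PA=0x2AD16  (2 entries read)
#1 VA=0x321FB23 (r,kernel):
  L0 @0x25[25] → 0x2E007  P=1,RW=1,US=1,PS=0
  L1 @0x2E[31] → 0x2F007  P=1,RW=1,US=1,PS=0
  → PA=0x2FB23  (2 entries read)
#2 VA=0x10001BA (r,kernel):
  L0 @0x25[8] → 0x1C000  P=0,RW=0,US=0,PS=0
  → PAGE_NOT_PRESENT  (1 entries read)
#3 VA=0x281C852 (r,kernel):
  L0 @0x25[20] → 0x31007  P=1,RW=1,US=1,PS=0
  L1 @0x31[28] → 0x7B004  P=0,RW=0,US=1,PS=0
  → PAGE_NOT_PRESENT  (2 entries read)
#4 VA=0x181E5C9 (r,kernel):
  L0 @0x25[12] → 0x32007  P=1,RW=1,US=1,PS=0
  L1 @0x32[30] → 0x35007  P=1,RW=1,US=1,PS=0
  → PA=0x355C9  (2 entries read)
#5 VA=0x212D16 (r,kernel):
  TLB hit vpn=0x212 → PA=0x2AD16

Access #4 fault: NONE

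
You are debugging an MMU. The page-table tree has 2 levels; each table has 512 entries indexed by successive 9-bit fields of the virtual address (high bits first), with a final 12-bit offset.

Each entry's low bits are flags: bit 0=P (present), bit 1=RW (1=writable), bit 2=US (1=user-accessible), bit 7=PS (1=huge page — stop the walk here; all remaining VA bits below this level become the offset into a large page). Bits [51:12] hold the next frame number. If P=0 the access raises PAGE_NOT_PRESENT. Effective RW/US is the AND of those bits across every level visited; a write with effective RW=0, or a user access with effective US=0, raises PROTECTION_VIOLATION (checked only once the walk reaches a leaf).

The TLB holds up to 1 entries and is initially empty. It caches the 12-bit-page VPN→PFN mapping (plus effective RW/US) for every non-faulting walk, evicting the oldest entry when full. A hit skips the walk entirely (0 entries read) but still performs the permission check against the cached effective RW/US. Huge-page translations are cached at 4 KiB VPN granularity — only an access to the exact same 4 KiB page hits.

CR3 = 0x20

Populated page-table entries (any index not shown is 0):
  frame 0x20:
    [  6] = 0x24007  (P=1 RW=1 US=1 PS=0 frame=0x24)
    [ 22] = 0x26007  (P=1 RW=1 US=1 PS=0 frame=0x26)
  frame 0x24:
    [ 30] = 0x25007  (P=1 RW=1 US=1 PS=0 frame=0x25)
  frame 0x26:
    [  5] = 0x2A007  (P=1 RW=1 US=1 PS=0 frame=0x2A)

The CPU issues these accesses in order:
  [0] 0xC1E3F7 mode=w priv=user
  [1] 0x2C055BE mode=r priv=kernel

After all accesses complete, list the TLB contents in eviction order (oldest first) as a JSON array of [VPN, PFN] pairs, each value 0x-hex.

Trace:
#0 VA=0xC1E3F7 (w,user):
  L0: frame=0x20 idx=6 entry=0x24007 [P=1 RW=1 US=1 PS=0]
  L1: frame=0x24 idx=30 entry=0x25007 [P=1 RW=1 US=1 PS=0]
  ⇒ phys 0x253F7  [2 reads]
#1 VA=0x2C055BE (r,kernel):
  L0: frame=0x20 idx=22 entry=0x26007 [P=1 RW=1 US=1 PS=0]
  L1: frame=0x26 idx=5 entry=0x2A007 [P=1 RW=1 US=1 PS=0]
  ⇒ phys 0x2A5BE  [2 reads]

TLB: [["0x2C05", "0x2A"]]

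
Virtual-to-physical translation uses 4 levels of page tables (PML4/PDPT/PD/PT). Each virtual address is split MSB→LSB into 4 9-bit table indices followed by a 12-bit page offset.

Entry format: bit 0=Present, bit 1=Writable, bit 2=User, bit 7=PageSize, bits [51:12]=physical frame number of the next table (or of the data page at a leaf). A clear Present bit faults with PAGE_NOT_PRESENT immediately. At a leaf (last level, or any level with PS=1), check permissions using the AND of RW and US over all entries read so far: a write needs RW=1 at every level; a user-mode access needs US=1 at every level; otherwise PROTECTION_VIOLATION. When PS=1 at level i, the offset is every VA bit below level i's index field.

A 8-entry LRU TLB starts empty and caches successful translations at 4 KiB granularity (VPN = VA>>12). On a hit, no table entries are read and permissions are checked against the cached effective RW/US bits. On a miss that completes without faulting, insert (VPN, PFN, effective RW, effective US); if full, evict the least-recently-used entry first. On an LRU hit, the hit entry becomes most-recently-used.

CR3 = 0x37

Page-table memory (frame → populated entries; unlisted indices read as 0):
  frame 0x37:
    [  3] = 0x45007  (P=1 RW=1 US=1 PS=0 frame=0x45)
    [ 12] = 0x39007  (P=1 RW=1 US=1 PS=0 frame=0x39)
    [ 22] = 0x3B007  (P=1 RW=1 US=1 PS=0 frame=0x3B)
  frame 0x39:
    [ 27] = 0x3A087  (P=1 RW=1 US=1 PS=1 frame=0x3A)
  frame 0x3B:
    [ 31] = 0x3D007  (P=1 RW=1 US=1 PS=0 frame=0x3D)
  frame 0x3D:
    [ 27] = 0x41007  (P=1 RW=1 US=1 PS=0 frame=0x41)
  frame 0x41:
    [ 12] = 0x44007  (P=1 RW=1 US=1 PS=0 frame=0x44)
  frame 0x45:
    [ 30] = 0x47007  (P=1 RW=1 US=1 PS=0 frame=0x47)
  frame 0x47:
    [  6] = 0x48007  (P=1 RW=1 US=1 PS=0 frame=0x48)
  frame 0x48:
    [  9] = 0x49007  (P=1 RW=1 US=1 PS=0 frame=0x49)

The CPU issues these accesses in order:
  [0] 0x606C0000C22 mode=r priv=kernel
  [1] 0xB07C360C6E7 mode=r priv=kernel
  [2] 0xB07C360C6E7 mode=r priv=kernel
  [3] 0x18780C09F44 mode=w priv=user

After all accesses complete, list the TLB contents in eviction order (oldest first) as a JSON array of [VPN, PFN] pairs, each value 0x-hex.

Per-access translation:
#0 VA=0x606C0000C22 (r,kernel):
  L0 @0x37[12] → 0x39007  P=1,RW=1,US=1,PS=0
  L1 @0x39[27] → 0x3A087  P=1,RW=1,US=1,PS=1
  ✓ 0x3AC22 (huge @L1)  — 2 lookups
#1 VA=0xB07C360C6E7 (r,kernel):
  L0 @0x37[22] → 0x3B007  P=1,RW=1,US=1,PS=0
  L1 @0x3B[31] → 0x3D007  P=1,RW=1,US=1,PS=0
  L2 @0x3D[27] → 0x41007  P=1,RW=1,US=1,PS=0
  L3 @0x41[12] → 0x44007  P=1,RW=1,US=1,PS=0
  ✓ 0x446E7  — 4 lookups
#2 VA=0xB07C360C6E7 (r,kernel):
  TLB hit vpn=0xB07C360C → PA=0x446E7
#3 VA=0x18780C09F44 (w,user):
  L0 @0x37[3] → 0x45007  P=1,RW=1,US=1,PS=0
  L1 @0x45[30] → 0x47007  P=1,RW=1,US=1,PS=0
  L2 @0x47[6] → 0x48007  P=1,RW=1,US=1,PS=0
  L3 @0x48[9] → 0x49007  P=1,RW=1,US=1,PS=0
  ✓ 0x49F44  — 4 lookups

TLB: [["0x606C0000", "0x3A"], ["0xB07C360C", "0x44"], ["0x18780C09", "0x49"]]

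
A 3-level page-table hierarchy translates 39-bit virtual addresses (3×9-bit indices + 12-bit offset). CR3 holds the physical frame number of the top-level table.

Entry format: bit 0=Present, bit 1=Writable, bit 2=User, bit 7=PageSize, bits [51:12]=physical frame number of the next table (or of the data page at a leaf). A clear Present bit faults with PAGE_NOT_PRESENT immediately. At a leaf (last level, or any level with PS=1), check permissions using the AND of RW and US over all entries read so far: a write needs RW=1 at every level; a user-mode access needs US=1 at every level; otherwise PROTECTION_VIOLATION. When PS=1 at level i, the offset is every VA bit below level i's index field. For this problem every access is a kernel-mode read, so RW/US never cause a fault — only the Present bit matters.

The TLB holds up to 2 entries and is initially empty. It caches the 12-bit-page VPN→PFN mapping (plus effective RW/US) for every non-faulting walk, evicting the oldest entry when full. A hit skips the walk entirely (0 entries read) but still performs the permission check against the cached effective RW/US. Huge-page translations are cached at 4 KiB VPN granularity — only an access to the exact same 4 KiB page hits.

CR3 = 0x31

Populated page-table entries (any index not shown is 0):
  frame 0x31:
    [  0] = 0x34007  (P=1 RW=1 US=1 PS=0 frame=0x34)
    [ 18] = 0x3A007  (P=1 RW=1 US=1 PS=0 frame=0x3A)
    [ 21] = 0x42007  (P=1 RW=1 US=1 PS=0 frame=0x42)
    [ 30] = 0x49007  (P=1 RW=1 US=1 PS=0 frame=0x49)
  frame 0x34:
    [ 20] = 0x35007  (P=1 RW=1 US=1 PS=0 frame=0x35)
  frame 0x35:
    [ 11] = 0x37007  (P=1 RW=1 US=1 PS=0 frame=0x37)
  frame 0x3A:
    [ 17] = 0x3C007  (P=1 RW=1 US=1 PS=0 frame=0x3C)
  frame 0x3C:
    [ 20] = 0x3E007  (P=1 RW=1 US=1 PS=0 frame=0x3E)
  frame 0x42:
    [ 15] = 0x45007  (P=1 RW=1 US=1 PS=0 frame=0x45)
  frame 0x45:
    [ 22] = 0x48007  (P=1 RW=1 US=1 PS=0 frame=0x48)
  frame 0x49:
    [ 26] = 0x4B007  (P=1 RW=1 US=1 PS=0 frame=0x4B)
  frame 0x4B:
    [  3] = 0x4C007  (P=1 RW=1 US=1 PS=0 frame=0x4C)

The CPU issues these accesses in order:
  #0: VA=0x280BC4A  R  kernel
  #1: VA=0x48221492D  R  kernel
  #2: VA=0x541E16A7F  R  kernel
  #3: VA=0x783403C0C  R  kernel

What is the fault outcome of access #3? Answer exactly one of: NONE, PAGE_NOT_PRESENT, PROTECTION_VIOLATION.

Trace:
#0 VA=0x280BC4A (r,kernel):
  L0: frame=0x31 idx=0 entry=0x34007 [P=1 RW=1 US=1 PS=0]
  L1: frame=0x34 idx=20 entry=0x35007 [P=1 RW=1 US=1 PS=0]
  L2: frame=0x35 idx=11 entry=0x37007 [P=1 RW=1 US=1 PS=0]
  ✓ 0x37C4A  — 3 lookups
#1 VA=0x48221492D (r,kernel):
  L0: frame=0x31 idx=18 entry=0x3A007 [P=1 RW=1 US=1 PS=0]
  L1: frame=0x3A idx=17 entry=0x3C007 [P=1 RW=1 US=1 PS=0]
  L2: frame=0x3C idx=20 entry=0x3E007 [P=1 RW=1 US=1 PS=0]
  ✓ 0x3E92D  — 3 lookups
#2 VA=0x541E16A7F (r,kernel):
  L0: frame=0x31 idx=21 entry=0x42007 [P=1 RW=1 US=1 PS=0]
  L1: frame=0x42 idx=15 entry=0x45007 [P=1 RW=1 US=1 PS=0]
  L2: frame=0x45 idx=22 entry=0x48007 [P=1 RW=1 US=1 PS=0]
  ✓ 0x48A7F  — 3 lookups
#3 VA=0x783403C0C (r,kernel):
  L0: frame=0x31 idx=30 entry=0x49007 [P=1 RW=1 US=1 PS=0]
  L1: frame=0x49 idx=26 entry=0x4B007 [P=1 RW=1 US=1 PS=0]
  L2: frame=0x4B idx=3 entry=0x4C007 [P=1 RW=1 US=1 PS=0]
  ✓ 0x4CC0C  — 3 lookups

Access #3 fault: NONE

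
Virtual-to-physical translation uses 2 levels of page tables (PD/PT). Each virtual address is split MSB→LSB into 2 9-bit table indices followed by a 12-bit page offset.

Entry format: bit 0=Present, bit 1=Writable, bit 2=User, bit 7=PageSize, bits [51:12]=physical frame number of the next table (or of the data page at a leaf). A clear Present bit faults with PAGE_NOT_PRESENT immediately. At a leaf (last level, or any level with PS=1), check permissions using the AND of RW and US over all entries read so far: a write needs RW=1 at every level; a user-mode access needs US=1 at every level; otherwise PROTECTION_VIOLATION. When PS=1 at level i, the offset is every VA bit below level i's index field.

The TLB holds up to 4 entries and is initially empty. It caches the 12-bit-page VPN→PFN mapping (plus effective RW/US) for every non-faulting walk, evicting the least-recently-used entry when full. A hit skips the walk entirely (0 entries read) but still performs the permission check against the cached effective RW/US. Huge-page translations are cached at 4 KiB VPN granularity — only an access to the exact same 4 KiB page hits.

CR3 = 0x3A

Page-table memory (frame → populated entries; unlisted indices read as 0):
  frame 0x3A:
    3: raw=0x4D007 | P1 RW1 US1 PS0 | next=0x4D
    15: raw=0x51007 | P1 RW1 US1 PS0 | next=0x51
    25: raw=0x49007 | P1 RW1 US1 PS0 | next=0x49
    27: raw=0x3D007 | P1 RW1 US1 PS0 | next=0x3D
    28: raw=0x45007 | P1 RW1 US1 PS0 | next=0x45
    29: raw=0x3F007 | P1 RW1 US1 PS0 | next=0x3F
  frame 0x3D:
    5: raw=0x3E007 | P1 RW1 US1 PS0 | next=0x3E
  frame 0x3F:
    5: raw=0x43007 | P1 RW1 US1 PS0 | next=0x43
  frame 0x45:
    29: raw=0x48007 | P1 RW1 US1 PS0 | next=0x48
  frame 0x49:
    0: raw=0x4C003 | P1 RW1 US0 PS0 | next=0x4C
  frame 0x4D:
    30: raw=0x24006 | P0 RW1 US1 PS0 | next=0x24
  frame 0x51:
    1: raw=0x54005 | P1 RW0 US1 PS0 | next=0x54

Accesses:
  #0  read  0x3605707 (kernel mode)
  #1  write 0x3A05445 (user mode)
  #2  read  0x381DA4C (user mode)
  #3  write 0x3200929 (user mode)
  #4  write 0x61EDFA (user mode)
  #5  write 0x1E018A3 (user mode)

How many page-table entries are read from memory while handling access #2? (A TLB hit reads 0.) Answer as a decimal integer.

Trace:
#0 VA=0x3605707 (r,kernel):
  lvl0: tbl 0x3A, slot 27 ⇒ 0x3D007 (P1/RW1/US1/PS0)
  lvl1: tbl 0x3D, slot 5 ⇒ 0x3E007 (P1/RW1/US1/PS0)
  ✓ 0x3E707  — 2 lookups
#1 VA=0x3A05445 (w,user):
  lvl0: tbl 0x3A, slot 29 ⇒ 0x3F007 (P1/RW1/US1/PS0)
  lvl1: tbl 0x3F, slot 5 ⇒ 0x43007 (P1/RW1/US1/PS0)
  ✓ 0x43445  — 2 lookups
#2 VA=0x381DA4C (r,user):
  lvl0: tbl 0x3A, slot 28 ⇒ 0x45007 (P1/RW1/US1/PS0)
  lvl1: tbl 0x45, slot 29 ⇒ 0x48007 (P1/RW1/US1/PS0)
  ✓ 0x48A4C  — 2 lookups
#3 VA=0x3200929 (w,user):
  lvl0: tbl 0x3A, slot 25 ⇒ 0x49007 (P1/RW1/US1/PS0)
  lvl1: tbl 0x49, slot 0 ⇒ 0x4C003 (P1/RW1/US0/PS0)
  → PROTECTION_VIOLATION  (2 entries read)
#4 VA=0x61EDFA (w,user):
  lvl0: tbl 0x3A, slot 3 ⇒ 0x4D007 (P1/RW1/US1/PS0)
  lvl1: tbl 0x4D, slot 30 ⇒ 0x24006 (P0/RW1/US1/PS0)
  → PAGE_NOT_PRESENT  (2 entries read)
#5 VA=0x1E018A3 (w,user):
  lvl0: tbl 0x3A, slot 15 ⇒ 0x51007 (P1/RW1/US1/PS0)
  lvl1: tbl 0x51, slot 1 ⇒ 0x54005 (P1/RW0/US1/PS0)
  → PROTECTION_VIOLATION  (2 entries read)

Entries read for #2: 2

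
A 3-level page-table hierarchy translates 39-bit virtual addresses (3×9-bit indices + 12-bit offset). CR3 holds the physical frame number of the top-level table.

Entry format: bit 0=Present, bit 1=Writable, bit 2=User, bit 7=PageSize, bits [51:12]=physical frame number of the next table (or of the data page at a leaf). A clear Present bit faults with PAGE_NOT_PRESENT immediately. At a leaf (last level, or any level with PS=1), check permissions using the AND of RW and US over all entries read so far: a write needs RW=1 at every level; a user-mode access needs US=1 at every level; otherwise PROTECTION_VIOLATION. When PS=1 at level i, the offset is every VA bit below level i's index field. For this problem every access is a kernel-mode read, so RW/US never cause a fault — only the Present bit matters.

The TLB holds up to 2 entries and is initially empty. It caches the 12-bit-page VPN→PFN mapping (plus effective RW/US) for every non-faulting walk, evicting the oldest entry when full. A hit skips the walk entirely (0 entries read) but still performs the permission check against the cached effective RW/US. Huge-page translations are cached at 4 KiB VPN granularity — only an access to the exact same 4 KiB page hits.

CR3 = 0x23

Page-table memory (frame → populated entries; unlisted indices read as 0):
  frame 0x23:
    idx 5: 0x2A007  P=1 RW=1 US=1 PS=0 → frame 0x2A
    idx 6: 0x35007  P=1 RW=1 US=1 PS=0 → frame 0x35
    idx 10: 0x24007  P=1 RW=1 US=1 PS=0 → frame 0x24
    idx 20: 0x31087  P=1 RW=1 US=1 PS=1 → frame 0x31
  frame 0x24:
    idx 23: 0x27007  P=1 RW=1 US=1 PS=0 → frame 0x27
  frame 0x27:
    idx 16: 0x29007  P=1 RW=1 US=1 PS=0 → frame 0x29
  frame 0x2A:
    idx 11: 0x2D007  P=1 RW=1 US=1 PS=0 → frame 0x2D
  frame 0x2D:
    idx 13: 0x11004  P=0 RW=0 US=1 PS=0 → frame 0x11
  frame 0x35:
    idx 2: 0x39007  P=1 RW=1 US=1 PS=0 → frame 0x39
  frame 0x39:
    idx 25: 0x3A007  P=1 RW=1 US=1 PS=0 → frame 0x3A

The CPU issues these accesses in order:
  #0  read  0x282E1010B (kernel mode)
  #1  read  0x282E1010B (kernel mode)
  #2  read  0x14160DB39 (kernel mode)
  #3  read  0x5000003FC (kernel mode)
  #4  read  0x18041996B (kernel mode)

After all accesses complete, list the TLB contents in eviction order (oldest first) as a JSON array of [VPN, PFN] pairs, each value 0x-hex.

Walk each access:
#0 VA=0x282E1010B (r,kernel):
  [0] read 0x23 idx=10: raw=0x24007 flags P=1 W=1 U=1 S=0
  [1] read 0x24 idx=23: raw=0x27007 flags P=1 W=1 U=1 S=0
  [2] read 0x27 idx=16: raw=0x29007 flags P=1 W=1 U=1 S=0
  ⇒ phys 0x2910B  [3 reads]
#1 VA=0x282E1010B (r,kernel):
  TLB hit vpn=0x282E10 → PA=0x2910B
#2 VA=0x14160DB39 (r,kernel):
  [0] read 0x23 idx=5: raw=0x2A007 flags P=1 W=1 U=1 S=0
  [1] read 0x2A idx=11: raw=0x2D007 flags P=1 W=1 U=1 S=0
  [2] read 0x2D idx=13: raw=0x11004 flags P=0 W=0 U=1 S=0
  → PAGE_NOT_PRESENT  (3 entries read)
#3 VA=0x5000003FC (r,kernel):
  [0] read 0x23 idx=20: raw=0x31087 flags P=1 W=1 U=1 S=1
  ⇒ phys 0x313FC (huge @L0)  [1 reads]
#4 VA=0x18041996B (r,kernel):
  [0] read 0x23 idx=6: raw=0x35007 flags P=1 W=1 U=1 S=0
  [1] read 0x35 idx=2: raw=0x39007 flags P=1 W=1 U=1 S=0
  [2] read 0x39 idx=25: raw=0x3A007 flags P=1 W=1 U=1 S=0
  ⇒ phys 0x3A96B  [3 reads]

TLB: [["0x500000", "0x31"], ["0x180419", "0x3A"]]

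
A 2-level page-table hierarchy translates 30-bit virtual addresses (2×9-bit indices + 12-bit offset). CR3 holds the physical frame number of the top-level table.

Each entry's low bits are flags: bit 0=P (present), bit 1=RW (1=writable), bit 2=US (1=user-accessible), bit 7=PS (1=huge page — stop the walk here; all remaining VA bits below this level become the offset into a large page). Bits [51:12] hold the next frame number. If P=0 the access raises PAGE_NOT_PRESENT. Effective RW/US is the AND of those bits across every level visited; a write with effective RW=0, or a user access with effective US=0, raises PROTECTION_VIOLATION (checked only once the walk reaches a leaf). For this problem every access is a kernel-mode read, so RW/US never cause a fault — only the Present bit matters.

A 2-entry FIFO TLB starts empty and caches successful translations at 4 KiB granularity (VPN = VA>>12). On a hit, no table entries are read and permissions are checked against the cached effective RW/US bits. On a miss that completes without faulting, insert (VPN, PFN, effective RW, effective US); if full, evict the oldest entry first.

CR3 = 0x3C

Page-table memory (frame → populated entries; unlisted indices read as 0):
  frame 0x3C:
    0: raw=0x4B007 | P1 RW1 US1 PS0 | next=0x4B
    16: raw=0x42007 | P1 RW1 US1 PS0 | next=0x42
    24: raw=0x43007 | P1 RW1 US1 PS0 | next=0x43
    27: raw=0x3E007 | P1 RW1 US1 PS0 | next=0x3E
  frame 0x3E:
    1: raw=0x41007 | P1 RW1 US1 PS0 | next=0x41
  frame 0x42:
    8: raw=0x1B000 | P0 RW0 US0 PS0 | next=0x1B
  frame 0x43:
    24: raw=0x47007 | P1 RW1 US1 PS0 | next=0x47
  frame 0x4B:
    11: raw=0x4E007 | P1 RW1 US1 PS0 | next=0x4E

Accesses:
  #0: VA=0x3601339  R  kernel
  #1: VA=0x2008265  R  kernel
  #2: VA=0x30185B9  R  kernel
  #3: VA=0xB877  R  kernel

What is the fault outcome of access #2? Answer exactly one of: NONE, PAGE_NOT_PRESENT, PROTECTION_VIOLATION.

Per-access translation:
#0 VA=0x3601339 (r,kernel):
  lvl0: tbl 0x3C, slot 27 ⇒ 0x3E007 (P1/RW1/US1/PS0)
  lvl1: tbl 0x3E, slot 1 ⇒ 0x41007 (P1/RW1/US1/PS0)
  ⇒ phys 0x41339  [2 reads]
#1 VA=0x2008265 (r,kernel):
  lvl0: tbl 0x3C, slot 16 ⇒ 0x42007 (P1/RW1/US1/PS0)
  lvl1: tbl 0x42, slot 8 ⇒ 0x1B000 (P0/RW0/US0/PS0)
  → PAGE_NOT_PRESENT  (2 entries read)
#2 VA=0x30185B9 (r,kernel):
  lvl0: tbl 0x3C, slot 24 ⇒ 0x43007 (P1/RW1/US1/PS0)
  lvl1: tbl 0x43, slot 24 ⇒ 0x47007 (P1/RW1/US1/PS0)
  ⇒ phys 0x475B9  [2 reads]
#3 VA=0xB877 (r,kernel):
  lvl0: tbl 0x3C, slot 0 ⇒ 0x4B007 (P1/RW1/US1/PS0)
  lvl1: tbl 0x4B, slot 11 ⇒ 0x4E007 (P1/RW1/US1/PS0)
  ⇒ phys 0x4E877  [2 reads]

Access #2 fault: NONE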